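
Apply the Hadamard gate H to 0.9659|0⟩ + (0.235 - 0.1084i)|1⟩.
(0.8492 - 0.07665i)|0⟩ + (0.5168 + 0.07665i)|1⟩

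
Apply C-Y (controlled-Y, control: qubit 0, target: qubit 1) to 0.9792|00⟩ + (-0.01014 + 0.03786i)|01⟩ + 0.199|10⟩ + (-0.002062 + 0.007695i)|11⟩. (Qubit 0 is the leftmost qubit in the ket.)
0.9792|00⟩ + (-0.01014 + 0.03786i)|01⟩ + (0.007695 + 0.002062i)|10⟩ + 0.199i|11⟩

C-Y leaves the control-|0⟩ kets |00⟩, |01⟩ unchanged and applies Y to qubit 1 on the control-|1⟩ pair (|10⟩, |11⟩).
Y = [[0, -i], [i, 0]].
With a = amp(|10⟩) = 0.199 and b = amp(|11⟩) = (-0.002062 + 0.007695i):
new amp(|10⟩) = (-i)·b = (0.007695 + 0.002062i)
new amp(|11⟩) = (i)·a = 0.199i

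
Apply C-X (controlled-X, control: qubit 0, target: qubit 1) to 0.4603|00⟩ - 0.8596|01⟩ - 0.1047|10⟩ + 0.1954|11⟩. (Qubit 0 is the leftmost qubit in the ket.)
0.4603|00⟩ - 0.8596|01⟩ + 0.1954|10⟩ - 0.1047|11⟩

C-X leaves the control-|0⟩ kets |00⟩, |01⟩ unchanged and applies X to qubit 1 on the control-|1⟩ pair (|10⟩, |11⟩).
X = [[0, 1], [1, 0]].
With a = amp(|10⟩) = -0.1047 and b = amp(|11⟩) = 0.1954:
new amp(|10⟩) = (1)·b = 0.1954
new amp(|11⟩) = (1)·a = -0.1047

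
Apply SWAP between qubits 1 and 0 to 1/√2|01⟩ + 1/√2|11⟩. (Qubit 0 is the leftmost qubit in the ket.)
1/√2|10⟩ + 1/√2|11⟩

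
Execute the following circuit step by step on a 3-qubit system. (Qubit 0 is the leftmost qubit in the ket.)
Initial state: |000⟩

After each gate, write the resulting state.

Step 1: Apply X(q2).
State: |001⟩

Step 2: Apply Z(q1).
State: |001⟩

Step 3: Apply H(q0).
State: 1/√2|001⟩ + 1/√2|101⟩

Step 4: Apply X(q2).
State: 1/√2|000⟩ + 1/√2|100⟩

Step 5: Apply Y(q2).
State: (1/√2)i|001⟩ + (1/√2)i|101⟩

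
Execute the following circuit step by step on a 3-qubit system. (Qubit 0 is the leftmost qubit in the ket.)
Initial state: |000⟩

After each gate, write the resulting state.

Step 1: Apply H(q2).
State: 1/√2|000⟩ + 1/√2|001⟩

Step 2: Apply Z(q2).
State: 1/√2|000⟩ - 1/√2|001⟩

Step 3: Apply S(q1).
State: 1/√2|000⟩ - 1/√2|001⟩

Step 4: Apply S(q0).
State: 1/√2|000⟩ - 1/√2|001⟩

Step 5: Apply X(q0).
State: 1/√2|100⟩ - 1/√2|101⟩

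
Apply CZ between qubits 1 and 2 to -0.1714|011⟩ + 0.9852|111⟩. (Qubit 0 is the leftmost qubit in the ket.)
0.1714|011⟩ - 0.9852|111⟩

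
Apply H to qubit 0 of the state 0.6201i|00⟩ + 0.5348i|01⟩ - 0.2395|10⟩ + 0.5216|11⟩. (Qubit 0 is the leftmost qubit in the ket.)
(-0.1694 + 0.4385i)|00⟩ + (0.3688 + 0.3782i)|01⟩ + (0.1694 + 0.4385i)|10⟩ + (-0.3688 + 0.3782i)|11⟩

H on qubit 0 mixes each pair of kets that differ only in qubit 0: amplitudes (a, b) of (|…0…⟩, |…1…⟩) become ((a + b)/√2, (a − b)/√2). Kets absent from the input have amplitude 0.
(|00⟩, |10⟩): (a, b) = (0.6201i, -0.2395) → ((-0.1694 + 0.4385i), (0.1694 + 0.4385i))
(|01⟩, |11⟩): (a, b) = (0.5348i, 0.5216) → ((0.3688 + 0.3782i), (-0.3688 + 0.3782i))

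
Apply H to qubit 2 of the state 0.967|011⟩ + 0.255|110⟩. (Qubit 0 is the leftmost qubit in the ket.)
0.6838|010⟩ - 0.6838|011⟩ + 0.1803|110⟩ + 0.1803|111⟩

H on qubit 2 mixes each pair of kets that differ only in qubit 2: amplitudes (a, b) of (|…0…⟩, |…1…⟩) become ((a + b)/√2, (a − b)/√2). Kets absent from the input have amplitude 0.
(|010⟩, |011⟩): (a, b) = (0, 0.967) → (0.6838, -0.6838)
(|110⟩, |111⟩): (a, b) = (0.255, 0) → (0.1803, 0.1803)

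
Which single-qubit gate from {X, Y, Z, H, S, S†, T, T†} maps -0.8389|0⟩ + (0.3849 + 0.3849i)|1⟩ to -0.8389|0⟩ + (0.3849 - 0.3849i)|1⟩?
S†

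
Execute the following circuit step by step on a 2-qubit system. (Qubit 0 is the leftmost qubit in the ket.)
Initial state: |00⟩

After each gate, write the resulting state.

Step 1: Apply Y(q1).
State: i|01⟩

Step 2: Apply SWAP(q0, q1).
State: i|10⟩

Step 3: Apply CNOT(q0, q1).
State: i|11⟩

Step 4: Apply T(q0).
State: (-1/√2 + (1/√2)i)|11⟩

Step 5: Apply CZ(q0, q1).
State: (1/√2 - (1/√2)i)|11⟩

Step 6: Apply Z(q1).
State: (-1/√2 + (1/√2)i)|11⟩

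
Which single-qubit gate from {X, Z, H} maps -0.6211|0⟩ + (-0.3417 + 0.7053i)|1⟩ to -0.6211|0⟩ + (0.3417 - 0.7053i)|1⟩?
Z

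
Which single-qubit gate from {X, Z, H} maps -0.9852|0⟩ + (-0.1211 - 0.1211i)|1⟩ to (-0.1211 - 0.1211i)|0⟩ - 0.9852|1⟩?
X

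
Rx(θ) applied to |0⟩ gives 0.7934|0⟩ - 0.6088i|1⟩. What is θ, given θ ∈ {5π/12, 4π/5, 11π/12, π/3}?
5π/12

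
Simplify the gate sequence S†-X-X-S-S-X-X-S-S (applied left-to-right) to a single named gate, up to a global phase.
S†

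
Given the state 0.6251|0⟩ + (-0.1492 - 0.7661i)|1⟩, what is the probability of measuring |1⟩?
0.6092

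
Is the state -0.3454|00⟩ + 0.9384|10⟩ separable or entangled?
Separable

Writing the state as a|00⟩ + b|01⟩ + c|10⟩ + d|11⟩, it is a product state iff ad − bc = 0.
Here (a, b, c, d) = (-0.3454, 0, 0.9384, 0): ad − bc = (-0.3454)(0) − (0)(0.9384) = 0, so the state is separable.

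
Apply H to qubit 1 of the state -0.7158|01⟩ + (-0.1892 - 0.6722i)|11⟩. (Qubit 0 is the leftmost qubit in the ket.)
-0.5061|00⟩ + 0.5061|01⟩ + (-0.1338 - 0.4753i)|10⟩ + (0.1338 + 0.4753i)|11⟩

H on qubit 1 mixes each pair of kets that differ only in qubit 1: amplitudes (a, b) of (|…0…⟩, |…1…⟩) become ((a + b)/√2, (a − b)/√2). Kets absent from the input have amplitude 0.
(|00⟩, |01⟩): (a, b) = (0, -0.7158) → (-0.5061, 0.5061)
(|10⟩, |11⟩): (a, b) = (0, (-0.1892 - 0.6722i)) → ((-0.1338 - 0.4753i), (0.1338 + 0.4753i))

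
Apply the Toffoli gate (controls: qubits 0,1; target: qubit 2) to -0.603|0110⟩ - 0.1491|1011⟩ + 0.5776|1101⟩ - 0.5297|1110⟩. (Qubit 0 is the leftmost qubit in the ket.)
-0.603|0110⟩ - 0.1491|1011⟩ - 0.5297|1100⟩ + 0.5776|1111⟩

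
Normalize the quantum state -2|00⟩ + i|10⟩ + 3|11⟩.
-0.5345|00⟩ + 0.2673i|10⟩ + 0.8018|11⟩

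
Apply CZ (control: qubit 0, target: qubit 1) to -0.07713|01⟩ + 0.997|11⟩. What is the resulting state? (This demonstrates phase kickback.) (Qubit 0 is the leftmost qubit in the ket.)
-0.07713|01⟩ - 0.997|11⟩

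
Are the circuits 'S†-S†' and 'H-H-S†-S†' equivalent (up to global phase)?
Yes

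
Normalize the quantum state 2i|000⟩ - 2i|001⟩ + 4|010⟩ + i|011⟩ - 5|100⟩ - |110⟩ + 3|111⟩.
0.2582i|000⟩ - 0.2582i|001⟩ + 0.5164|010⟩ + 0.1291i|011⟩ - 0.6455|100⟩ - 0.1291|110⟩ + 0.3873|111⟩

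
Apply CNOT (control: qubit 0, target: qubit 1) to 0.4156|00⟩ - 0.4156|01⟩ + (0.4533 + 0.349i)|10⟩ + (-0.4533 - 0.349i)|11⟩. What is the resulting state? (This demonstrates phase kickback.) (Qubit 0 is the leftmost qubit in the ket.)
0.4156|00⟩ - 0.4156|01⟩ + (-0.4533 - 0.349i)|10⟩ + (0.4533 + 0.349i)|11⟩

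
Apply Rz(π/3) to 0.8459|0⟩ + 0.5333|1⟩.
(0.7326 - 0.423i)|0⟩ + (0.4619 + 0.2667i)|1⟩

Rz(π/3) = [[e^(−iθ/2), 0], [0, e^(iθ/2)]] with e^(±iθ/2) = cos(θ/2) ± i·sin(θ/2); θ = π/3, cos(θ/2) ≈ 0.866025, sin(θ/2) ≈ 0.5.
With a = amp(|0⟩) = 0.8459 and b = amp(|1⟩) = 0.5333:
new amp(|0⟩) = (0.866025 - 0.5i)·a = (0.7326 - 0.423i)
new amp(|1⟩) = (0.866025 + 0.5i)·b = (0.4619 + 0.2667i)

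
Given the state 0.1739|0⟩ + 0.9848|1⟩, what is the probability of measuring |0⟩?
0.03024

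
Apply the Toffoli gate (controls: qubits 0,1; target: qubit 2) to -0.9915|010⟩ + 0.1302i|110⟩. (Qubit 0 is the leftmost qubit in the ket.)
-0.9915|010⟩ + 0.1302i|111⟩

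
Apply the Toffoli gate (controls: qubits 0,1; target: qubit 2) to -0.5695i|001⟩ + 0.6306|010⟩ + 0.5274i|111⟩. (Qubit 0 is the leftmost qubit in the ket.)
-0.5695i|001⟩ + 0.6306|010⟩ + 0.5274i|110⟩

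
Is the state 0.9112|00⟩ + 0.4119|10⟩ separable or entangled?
Separable

Writing the state as a|00⟩ + b|01⟩ + c|10⟩ + d|11⟩, it is a product state iff ad − bc = 0.
Here (a, b, c, d) = (0.9112, 0, 0.4119, 0): ad − bc = (0.9112)(0) − (0)(0.4119) = 0, so the state is separable.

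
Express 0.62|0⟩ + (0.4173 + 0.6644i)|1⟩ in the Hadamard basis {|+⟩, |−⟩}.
(0.7335 + 0.4698i)|+⟩ + (0.1433 - 0.4698i)|−⟩

With |ψ⟩ = α|0⟩ + β|1⟩, the Hadamard-basis coefficients are ⟨+|ψ⟩ = (α + β)/√2 and ⟨−|ψ⟩ = (α − β)/√2.
Here α = 0.62, β = (0.4173 + 0.6644i): (α + β)/√2 = (0.7335 + 0.4698i), (α − β)/√2 = (0.1433 - 0.4698i).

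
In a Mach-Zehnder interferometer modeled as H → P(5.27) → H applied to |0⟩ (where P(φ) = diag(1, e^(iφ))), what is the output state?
(0.7646 - 0.4243i)|0⟩ + (0.2354 + 0.4243i)|1⟩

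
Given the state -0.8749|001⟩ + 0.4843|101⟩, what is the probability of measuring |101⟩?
0.2345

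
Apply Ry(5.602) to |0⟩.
-0.9426|0⟩ + 0.334|1⟩

Ry(5.602) = [[cos(θ/2), −sin(θ/2)], [sin(θ/2), cos(θ/2)]]; θ = 5.602, cos(θ/2) ≈ -0.942557, sin(θ/2) ≈ 0.334046.
With a = amp(|0⟩) = 1 and b = amp(|1⟩) = 0:
new amp(|0⟩) = (-0.942557)·a + (-0.334046)·b = -0.9426
new amp(|1⟩) = (0.334046)·a + (-0.942557)·b = 0.334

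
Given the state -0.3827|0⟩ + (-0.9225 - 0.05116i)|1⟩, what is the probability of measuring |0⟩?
0.1465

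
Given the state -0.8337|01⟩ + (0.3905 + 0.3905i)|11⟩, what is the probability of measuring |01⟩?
0.6951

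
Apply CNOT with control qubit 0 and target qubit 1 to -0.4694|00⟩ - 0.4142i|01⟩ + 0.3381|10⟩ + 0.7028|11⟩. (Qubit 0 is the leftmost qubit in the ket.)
-0.4694|00⟩ - 0.4142i|01⟩ + 0.7028|10⟩ + 0.3381|11⟩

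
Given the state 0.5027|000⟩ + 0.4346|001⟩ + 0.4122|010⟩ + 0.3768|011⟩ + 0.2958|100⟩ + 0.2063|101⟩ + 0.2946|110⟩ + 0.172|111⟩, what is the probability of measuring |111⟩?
0.02958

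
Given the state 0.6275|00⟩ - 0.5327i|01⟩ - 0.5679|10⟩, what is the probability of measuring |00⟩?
0.3938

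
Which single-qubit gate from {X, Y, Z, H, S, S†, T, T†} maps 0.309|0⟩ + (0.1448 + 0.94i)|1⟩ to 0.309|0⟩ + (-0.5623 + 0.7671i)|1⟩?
T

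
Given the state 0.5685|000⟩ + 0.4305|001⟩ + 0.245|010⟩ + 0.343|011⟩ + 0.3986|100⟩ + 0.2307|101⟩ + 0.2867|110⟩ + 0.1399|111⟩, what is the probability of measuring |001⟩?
0.1853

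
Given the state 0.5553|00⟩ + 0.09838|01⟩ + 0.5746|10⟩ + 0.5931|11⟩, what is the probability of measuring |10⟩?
0.3302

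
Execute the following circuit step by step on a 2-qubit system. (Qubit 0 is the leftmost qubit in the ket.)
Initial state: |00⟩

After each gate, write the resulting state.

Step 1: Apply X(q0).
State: |10⟩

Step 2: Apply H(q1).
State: 1/√2|10⟩ + 1/√2|11⟩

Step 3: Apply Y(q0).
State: -(1/√2)i|00⟩ - (1/√2)i|01⟩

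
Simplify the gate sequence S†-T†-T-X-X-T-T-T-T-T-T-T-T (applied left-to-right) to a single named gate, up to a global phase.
S†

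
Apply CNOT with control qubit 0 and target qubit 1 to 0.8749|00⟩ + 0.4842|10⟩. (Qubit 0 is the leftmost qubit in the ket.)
0.8749|00⟩ + 0.4842|11⟩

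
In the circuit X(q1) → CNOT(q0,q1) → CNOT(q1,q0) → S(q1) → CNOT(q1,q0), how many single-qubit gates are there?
2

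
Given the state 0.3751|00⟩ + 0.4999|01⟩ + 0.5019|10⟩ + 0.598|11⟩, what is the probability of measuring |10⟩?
0.2519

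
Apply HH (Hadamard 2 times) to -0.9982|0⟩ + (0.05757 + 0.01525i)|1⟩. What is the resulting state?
-0.9982|0⟩ + (0.05757 + 0.01525i)|1⟩

H² = I, so an even number of Hadamards cancels: H^2 = I and the state is unchanged.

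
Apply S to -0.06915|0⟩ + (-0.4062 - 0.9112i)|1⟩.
-0.06915|0⟩ + (0.9112 - 0.4062i)|1⟩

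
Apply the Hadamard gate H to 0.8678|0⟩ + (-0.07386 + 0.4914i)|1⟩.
(0.5614 + 0.3475i)|0⟩ + (0.6659 - 0.3475i)|1⟩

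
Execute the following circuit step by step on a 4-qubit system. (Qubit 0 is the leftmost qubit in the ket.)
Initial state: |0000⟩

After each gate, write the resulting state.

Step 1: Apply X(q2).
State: |0010⟩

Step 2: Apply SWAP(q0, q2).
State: |1000⟩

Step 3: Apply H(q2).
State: 1/√2|1000⟩ + 1/√2|1010⟩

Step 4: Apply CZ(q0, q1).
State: 1/√2|1000⟩ + 1/√2|1010⟩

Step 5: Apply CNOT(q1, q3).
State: 1/√2|1000⟩ + 1/√2|1010⟩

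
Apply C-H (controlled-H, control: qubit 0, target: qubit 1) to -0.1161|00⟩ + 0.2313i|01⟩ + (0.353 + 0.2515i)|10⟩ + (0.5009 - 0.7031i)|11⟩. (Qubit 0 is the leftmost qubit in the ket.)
-0.1161|00⟩ + 0.2313i|01⟩ + (0.6038 - 0.3193i)|10⟩ + (-0.1046 + 0.675i)|11⟩

C-H leaves the control-|0⟩ kets |00⟩, |01⟩ unchanged and applies H to qubit 1 on the control-|1⟩ pair (|10⟩, |11⟩).
H = [[1/√2, 1/√2], [1/√2, -1/√2]].
With a = amp(|10⟩) = (0.353 + 0.2515i) and b = amp(|11⟩) = (0.5009 - 0.7031i):
new amp(|10⟩) = (1/√2)·a + (1/√2)·b = (0.6038 - 0.3193i)
new amp(|11⟩) = (1/√2)·a + (-1/√2)·b = (-0.1046 + 0.675i)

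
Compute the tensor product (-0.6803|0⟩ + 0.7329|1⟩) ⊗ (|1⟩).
-0.6803|01⟩ + 0.7329|11⟩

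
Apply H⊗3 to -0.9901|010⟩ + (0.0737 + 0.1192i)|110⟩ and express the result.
(-0.324 + 0.04214i)|000⟩ + (-0.324 + 0.04214i)|001⟩ + (0.324 - 0.04214i)|010⟩ + (0.324 - 0.04214i)|011⟩ + (-0.3761 - 0.04214i)|100⟩ + (-0.3761 - 0.04214i)|101⟩ + (0.3761 + 0.04214i)|110⟩ + (0.3761 + 0.04214i)|111⟩

H⊗3 gives amp(|y⟩) = (1/2√2) Σ_x (−1)^(x·y) amp(|x⟩), where x·y is the number of positions in which both x and y have a 1.
|000⟩: (-0.9901 + (0.0737 + 0.1192i))/(2√2) = (-0.324 + 0.04214i)
|001⟩: (-0.9901 + (0.0737 + 0.1192i))/(2√2) = (-0.324 + 0.04214i)
|010⟩: (0.9901 - (0.0737 + 0.1192i))/(2√2) = (0.324 - 0.04214i)
|011⟩: (0.9901 - (0.0737 + 0.1192i))/(2√2) = (0.324 - 0.04214i)
|100⟩: (-0.9901 - (0.0737 + 0.1192i))/(2√2) = (-0.3761 - 0.04214i)
|101⟩: (-0.9901 - (0.0737 + 0.1192i))/(2√2) = (-0.3761 - 0.04214i)
|110⟩: (0.9901 + (0.0737 + 0.1192i))/(2√2) = (0.3761 + 0.04214i)
|111⟩: (0.9901 + (0.0737 + 0.1192i))/(2√2) = (0.3761 + 0.04214i)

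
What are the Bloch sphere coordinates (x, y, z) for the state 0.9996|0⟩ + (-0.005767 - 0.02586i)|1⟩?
(-0.01153, -0.0517, 0.9985)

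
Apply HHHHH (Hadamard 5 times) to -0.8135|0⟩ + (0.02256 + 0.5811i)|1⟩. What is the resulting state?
(-0.5593 + 0.4109i)|0⟩ + (-0.5912 - 0.4109i)|1⟩

H² = I, so H^5 = H: a single Hadamard. With (a, b) = (-0.8135, (0.02256 + 0.5811i)), H gives ((a + b)/√2, (a − b)/√2) = ((-0.5593 + 0.4109i), (-0.5912 - 0.4109i)).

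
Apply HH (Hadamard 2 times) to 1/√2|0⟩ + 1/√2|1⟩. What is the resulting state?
1/√2|0⟩ + 1/√2|1⟩

H² = I, so an even number of Hadamards cancels: H^2 = I and the state is unchanged.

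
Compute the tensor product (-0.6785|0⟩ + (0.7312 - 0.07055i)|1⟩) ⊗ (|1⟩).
-0.6785|01⟩ + (0.7312 - 0.07055i)|11⟩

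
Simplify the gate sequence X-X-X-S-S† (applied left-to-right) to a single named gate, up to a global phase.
X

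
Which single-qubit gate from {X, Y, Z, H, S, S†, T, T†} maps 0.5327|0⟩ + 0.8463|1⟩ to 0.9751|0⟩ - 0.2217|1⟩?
H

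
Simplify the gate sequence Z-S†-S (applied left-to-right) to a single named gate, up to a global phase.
Z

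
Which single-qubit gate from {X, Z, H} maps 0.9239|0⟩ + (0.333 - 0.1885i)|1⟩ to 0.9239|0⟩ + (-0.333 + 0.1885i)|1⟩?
Z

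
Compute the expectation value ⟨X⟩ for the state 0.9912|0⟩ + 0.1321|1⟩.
0.2619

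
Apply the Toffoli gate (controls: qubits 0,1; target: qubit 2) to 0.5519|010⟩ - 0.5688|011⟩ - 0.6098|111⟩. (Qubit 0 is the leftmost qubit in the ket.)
0.5519|010⟩ - 0.5688|011⟩ - 0.6098|110⟩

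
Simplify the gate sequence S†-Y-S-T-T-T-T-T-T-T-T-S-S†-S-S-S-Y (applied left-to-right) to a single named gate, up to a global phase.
S†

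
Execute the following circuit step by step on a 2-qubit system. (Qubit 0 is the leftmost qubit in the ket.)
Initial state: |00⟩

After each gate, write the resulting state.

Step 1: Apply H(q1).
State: 1/√2|00⟩ + 1/√2|01⟩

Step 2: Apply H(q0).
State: 1/2|00⟩ + 1/2|01⟩ + 1/2|10⟩ + 1/2|11⟩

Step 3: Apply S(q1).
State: 1/2|00⟩ + (1/2)i|01⟩ + 1/2|10⟩ + (1/2)i|11⟩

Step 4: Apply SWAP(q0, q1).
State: 1/2|00⟩ + 1/2|01⟩ + (1/2)i|10⟩ + (1/2)i|11⟩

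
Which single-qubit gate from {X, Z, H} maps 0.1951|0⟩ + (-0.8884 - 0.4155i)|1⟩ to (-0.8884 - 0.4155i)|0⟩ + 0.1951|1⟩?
X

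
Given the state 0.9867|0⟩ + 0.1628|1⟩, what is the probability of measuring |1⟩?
0.0265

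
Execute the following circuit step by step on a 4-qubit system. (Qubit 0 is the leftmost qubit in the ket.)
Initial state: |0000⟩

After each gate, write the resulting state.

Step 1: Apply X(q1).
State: |0100⟩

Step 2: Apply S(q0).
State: |0100⟩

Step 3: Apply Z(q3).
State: |0100⟩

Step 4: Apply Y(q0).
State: i|1100⟩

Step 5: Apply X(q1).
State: i|1000⟩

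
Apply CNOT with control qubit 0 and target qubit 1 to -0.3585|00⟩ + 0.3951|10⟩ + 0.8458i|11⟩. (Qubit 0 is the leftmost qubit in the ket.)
-0.3585|00⟩ + 0.8458i|10⟩ + 0.3951|11⟩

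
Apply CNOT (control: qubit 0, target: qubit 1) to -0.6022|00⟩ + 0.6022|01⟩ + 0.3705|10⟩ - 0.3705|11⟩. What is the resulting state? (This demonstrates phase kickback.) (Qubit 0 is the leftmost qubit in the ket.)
-0.6022|00⟩ + 0.6022|01⟩ - 0.3705|10⟩ + 0.3705|11⟩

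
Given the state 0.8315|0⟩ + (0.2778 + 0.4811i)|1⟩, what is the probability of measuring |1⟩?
0.3086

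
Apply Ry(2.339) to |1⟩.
-0.9206|0⟩ + 0.3906|1⟩

Ry(2.339) = [[cos(θ/2), −sin(θ/2)], [sin(θ/2), cos(θ/2)]]; θ = 2.339, cos(θ/2) ≈ 0.390612, sin(θ/2) ≈ 0.920555.
With a = amp(|0⟩) = 0 and b = amp(|1⟩) = 1:
new amp(|0⟩) = (0.390612)·a + (-0.920555)·b = -0.9206
new amp(|1⟩) = (0.920555)·a + (0.390612)·b = 0.3906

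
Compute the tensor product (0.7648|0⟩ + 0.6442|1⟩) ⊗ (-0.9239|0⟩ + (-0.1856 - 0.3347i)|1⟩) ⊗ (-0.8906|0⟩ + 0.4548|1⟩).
0.6293|000⟩ - 0.3214|001⟩ + (0.1264 + 0.228i)|010⟩ + (-0.06456 - 0.1164i)|011⟩ + 0.5301|100⟩ - 0.2707|101⟩ + (0.1065 + 0.192i)|110⟩ + (-0.05438 - 0.09806i)|111⟩

amp(|b₁b₂…⟩) = product of the factor amplitudes for bits b₁, b₂, …; only kets whose every factor amplitude is nonzero survive.
|000⟩: (0.7648)(-0.9239)(-0.8906) = 0.6293
|001⟩: (0.7648)(-0.9239)(0.4548) = -0.3214
|010⟩: (0.7648)(-0.1856 - 0.3347i)(-0.8906) = (0.1264 + 0.228i)
|011⟩: (0.7648)(-0.1856 - 0.3347i)(0.4548) = (-0.06456 - 0.1164i)
|100⟩: (0.6442)(-0.9239)(-0.8906) = 0.5301
|101⟩: (0.6442)(-0.9239)(0.4548) = -0.2707
|110⟩: (0.6442)(-0.1856 - 0.3347i)(-0.8906) = (0.1065 + 0.192i)
|111⟩: (0.6442)(-0.1856 - 0.3347i)(0.4548) = (-0.05438 - 0.09806i)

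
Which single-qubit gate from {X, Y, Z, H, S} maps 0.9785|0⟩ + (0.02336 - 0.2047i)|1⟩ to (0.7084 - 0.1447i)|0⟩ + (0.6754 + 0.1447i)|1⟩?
H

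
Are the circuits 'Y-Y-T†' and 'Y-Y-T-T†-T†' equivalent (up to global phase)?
Yes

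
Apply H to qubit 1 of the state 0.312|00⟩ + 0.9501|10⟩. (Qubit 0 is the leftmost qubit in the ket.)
0.2206|00⟩ + 0.2206|01⟩ + 0.6718|10⟩ + 0.6718|11⟩

H on qubit 1 mixes each pair of kets that differ only in qubit 1: amplitudes (a, b) of (|…0…⟩, |…1…⟩) become ((a + b)/√2, (a − b)/√2). Kets absent from the input have amplitude 0.
(|00⟩, |01⟩): (a, b) = (0.312, 0) → (0.2206, 0.2206)
(|10⟩, |11⟩): (a, b) = (0.9501, 0) → (0.6718, 0.6718)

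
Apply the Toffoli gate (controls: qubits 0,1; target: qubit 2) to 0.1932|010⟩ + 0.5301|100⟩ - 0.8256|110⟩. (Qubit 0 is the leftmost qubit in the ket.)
0.1932|010⟩ + 0.5301|100⟩ - 0.8256|111⟩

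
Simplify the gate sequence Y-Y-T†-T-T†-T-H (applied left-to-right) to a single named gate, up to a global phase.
H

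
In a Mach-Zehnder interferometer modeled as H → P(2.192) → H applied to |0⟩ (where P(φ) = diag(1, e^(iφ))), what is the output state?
(0.209 + 0.4066i)|0⟩ + (0.791 - 0.4066i)|1⟩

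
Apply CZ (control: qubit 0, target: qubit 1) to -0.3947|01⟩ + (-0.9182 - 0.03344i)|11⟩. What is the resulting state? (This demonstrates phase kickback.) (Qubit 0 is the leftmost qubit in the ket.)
-0.3947|01⟩ + (0.9182 + 0.03344i)|11⟩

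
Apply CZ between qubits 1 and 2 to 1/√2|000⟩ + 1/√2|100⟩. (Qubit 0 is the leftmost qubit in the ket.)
1/√2|000⟩ + 1/√2|100⟩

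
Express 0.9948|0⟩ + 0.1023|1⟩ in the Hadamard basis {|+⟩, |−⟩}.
0.7758|+⟩ + 0.6311|−⟩

With |ψ⟩ = α|0⟩ + β|1⟩, the Hadamard-basis coefficients are ⟨+|ψ⟩ = (α + β)/√2 and ⟨−|ψ⟩ = (α − β)/√2.
Here α = 0.9948, β = 0.1023: (α + β)/√2 = 0.7758, (α − β)/√2 = 0.6311.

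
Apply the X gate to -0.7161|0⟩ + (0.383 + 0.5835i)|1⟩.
(0.383 + 0.5835i)|0⟩ - 0.7161|1⟩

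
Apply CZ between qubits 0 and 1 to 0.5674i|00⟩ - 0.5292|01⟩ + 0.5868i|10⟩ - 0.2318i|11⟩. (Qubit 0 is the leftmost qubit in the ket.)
0.5674i|00⟩ - 0.5292|01⟩ + 0.5868i|10⟩ + 0.2318i|11⟩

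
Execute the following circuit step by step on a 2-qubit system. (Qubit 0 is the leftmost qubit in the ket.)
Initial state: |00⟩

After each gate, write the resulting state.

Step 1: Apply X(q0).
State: |10⟩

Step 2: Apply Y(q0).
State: -i|00⟩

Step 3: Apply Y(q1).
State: |01⟩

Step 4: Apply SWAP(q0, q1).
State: |10⟩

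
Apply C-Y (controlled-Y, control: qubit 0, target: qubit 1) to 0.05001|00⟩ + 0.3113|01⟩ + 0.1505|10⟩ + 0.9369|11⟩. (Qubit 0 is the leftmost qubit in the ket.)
0.05001|00⟩ + 0.3113|01⟩ - 0.9369i|10⟩ + 0.1505i|11⟩

C-Y leaves the control-|0⟩ kets |00⟩, |01⟩ unchanged and applies Y to qubit 1 on the control-|1⟩ pair (|10⟩, |11⟩).
Y = [[0, -i], [i, 0]].
With a = amp(|10⟩) = 0.1505 and b = amp(|11⟩) = 0.9369:
new amp(|10⟩) = (-i)·b = -0.9369i
new amp(|11⟩) = (i)·a = 0.1505i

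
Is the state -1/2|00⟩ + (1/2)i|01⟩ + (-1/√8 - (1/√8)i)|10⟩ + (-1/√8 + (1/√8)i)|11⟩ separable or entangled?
Separable

Writing the state as a|00⟩ + b|01⟩ + c|10⟩ + d|11⟩, it is a product state iff ad − bc = 0.
Here (a, b, c, d) = (-1/2, (1/2)i, (-1/√8 - (1/√8)i), (-1/√8 + (1/√8)i)): ad − bc = (-1/2)(-1/√8 + (1/√8)i) − ((1/2)i)(-1/√8 - (1/√8)i) = 0, so the state is separable.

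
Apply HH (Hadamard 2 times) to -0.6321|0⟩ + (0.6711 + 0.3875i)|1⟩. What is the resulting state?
-0.6321|0⟩ + (0.6711 + 0.3875i)|1⟩

H² = I, so an even number of Hadamards cancels: H^2 = I and the state is unchanged.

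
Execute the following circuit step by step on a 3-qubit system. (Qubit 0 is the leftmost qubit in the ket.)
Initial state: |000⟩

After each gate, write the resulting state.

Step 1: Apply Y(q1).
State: i|010⟩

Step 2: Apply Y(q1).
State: |000⟩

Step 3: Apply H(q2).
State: 1/√2|000⟩ + 1/√2|001⟩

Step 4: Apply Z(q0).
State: 1/√2|000⟩ + 1/√2|001⟩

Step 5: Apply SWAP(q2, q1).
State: 1/√2|000⟩ + 1/√2|010⟩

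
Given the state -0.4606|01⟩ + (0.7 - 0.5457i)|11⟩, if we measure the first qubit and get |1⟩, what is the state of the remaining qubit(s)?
(0.7887 - 0.6148i)|1⟩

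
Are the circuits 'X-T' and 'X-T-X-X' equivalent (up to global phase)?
Yes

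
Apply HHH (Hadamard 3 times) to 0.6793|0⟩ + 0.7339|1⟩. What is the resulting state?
0.9993|0⟩ - 0.03861|1⟩

H² = I, so H^3 = H: a single Hadamard. With (a, b) = (0.6793, 0.7339), H gives ((a + b)/√2, (a − b)/√2) = (0.9993, -0.03861).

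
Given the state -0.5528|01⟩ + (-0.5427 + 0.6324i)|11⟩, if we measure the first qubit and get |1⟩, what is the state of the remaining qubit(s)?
(-0.6512 + 0.7589i)|1⟩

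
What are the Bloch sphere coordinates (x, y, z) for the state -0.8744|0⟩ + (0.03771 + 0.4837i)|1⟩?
(-0.06595, -0.8459, 0.5292)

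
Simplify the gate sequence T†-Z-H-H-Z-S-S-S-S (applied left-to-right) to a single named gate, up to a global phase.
T†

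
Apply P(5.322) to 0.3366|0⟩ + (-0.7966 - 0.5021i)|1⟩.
0.3366|0⟩ + (-0.8677 + 0.3656i)|1⟩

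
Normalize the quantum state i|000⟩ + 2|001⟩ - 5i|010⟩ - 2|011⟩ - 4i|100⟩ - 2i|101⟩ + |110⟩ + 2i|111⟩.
0.1302i|000⟩ + 0.2604|001⟩ - 0.6509i|010⟩ - 0.2604|011⟩ - 0.5208i|100⟩ - 0.2604i|101⟩ + 0.1302|110⟩ + 0.2604i|111⟩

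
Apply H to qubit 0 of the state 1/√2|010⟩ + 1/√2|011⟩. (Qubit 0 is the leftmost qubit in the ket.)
1/2|010⟩ + 1/2|011⟩ + 1/2|110⟩ + 1/2|111⟩

H on qubit 0 mixes each pair of kets that differ only in qubit 0: amplitudes (a, b) of (|…0…⟩, |…1…⟩) become ((a + b)/√2, (a − b)/√2). Kets absent from the input have amplitude 0.
(|010⟩, |110⟩): (a, b) = (1/√2, 0) → (1/2, 1/2)
(|011⟩, |111⟩): (a, b) = (1/√2, 0) → (1/2, 1/2)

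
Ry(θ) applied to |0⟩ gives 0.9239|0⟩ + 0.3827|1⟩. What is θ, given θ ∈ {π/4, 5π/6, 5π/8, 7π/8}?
π/4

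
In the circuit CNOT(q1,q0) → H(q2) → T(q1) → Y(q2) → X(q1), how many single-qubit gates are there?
4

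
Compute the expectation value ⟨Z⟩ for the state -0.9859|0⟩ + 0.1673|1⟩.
0.944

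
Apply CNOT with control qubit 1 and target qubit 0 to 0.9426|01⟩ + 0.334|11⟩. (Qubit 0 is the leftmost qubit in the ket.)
0.334|01⟩ + 0.9426|11⟩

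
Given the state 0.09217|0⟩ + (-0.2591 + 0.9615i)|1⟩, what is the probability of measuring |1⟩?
0.9916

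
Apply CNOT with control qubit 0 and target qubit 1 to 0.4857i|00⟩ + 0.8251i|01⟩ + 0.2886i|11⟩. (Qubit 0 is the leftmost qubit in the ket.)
0.4857i|00⟩ + 0.8251i|01⟩ + 0.2886i|10⟩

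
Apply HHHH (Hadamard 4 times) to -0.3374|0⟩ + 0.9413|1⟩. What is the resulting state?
-0.3374|0⟩ + 0.9413|1⟩

H² = I, so an even number of Hadamards cancels: H^4 = I and the state is unchanged.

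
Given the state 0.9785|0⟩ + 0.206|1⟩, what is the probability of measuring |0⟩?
0.9575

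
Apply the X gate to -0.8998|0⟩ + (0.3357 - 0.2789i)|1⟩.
(0.3357 - 0.2789i)|0⟩ - 0.8998|1⟩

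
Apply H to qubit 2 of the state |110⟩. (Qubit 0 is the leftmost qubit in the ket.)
1/√2|110⟩ + 1/√2|111⟩

H on qubit 2 mixes each pair of kets that differ only in qubit 2: amplitudes (a, b) of (|…0…⟩, |…1…⟩) become ((a + b)/√2, (a − b)/√2). Kets absent from the input have amplitude 0.
(|110⟩, |111⟩): (a, b) = (1, 0) → (1/√2, 1/√2)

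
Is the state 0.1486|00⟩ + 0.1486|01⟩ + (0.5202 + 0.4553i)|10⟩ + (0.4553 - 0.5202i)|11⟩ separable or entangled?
Entangled

Writing the state as a|00⟩ + b|01⟩ + c|10⟩ + d|11⟩, it is a product state iff ad − bc = 0.
Here (a, b, c, d) = (0.1486, 0.1486, (0.5202 + 0.4553i), (0.4553 - 0.5202i)): ad − bc = (0.1486)(0.4553 - 0.5202i) − (0.1486)(0.5202 + 0.4553i) = (-0.009644 - 0.145i) ≠ 0, so the state is entangled.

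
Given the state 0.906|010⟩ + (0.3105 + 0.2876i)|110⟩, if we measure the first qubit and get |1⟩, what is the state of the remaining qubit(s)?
(0.7336 + 0.6795i)|10⟩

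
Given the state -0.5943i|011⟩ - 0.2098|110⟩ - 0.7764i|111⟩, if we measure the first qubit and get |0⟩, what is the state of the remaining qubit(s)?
-i|11⟩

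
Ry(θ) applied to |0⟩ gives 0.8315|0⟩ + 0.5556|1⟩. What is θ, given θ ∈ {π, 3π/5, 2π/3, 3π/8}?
3π/8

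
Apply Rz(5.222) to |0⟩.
(-0.8625 - 0.506i)|0⟩

Rz(5.222) = [[e^(−iθ/2), 0], [0, e^(iθ/2)]] with e^(±iθ/2) = cos(θ/2) ± i·sin(θ/2); θ = 5.222, cos(θ/2) ≈ -0.862507, sin(θ/2) ≈ 0.506045.
With a = amp(|0⟩) = 1 and b = amp(|1⟩) = 0:
new amp(|0⟩) = (-0.862507 - 0.506045i)·a = (-0.8625 - 0.506i)
new amp(|1⟩) = (-0.862507 + 0.506045i)·b = 0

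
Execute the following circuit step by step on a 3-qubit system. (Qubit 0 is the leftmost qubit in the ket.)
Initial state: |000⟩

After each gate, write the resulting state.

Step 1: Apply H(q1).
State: 1/√2|000⟩ + 1/√2|010⟩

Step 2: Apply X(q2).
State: 1/√2|001⟩ + 1/√2|011⟩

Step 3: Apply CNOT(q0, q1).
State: 1/√2|001⟩ + 1/√2|011⟩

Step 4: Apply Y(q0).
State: (1/√2)i|101⟩ + (1/√2)i|111⟩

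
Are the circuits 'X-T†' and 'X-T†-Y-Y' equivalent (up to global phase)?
Yes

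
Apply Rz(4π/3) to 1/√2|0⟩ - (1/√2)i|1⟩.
(-1/√8 - 0.6124i)|0⟩ + (0.6124 + (1/√8)i)|1⟩

Rz(4π/3) = [[e^(−iθ/2), 0], [0, e^(iθ/2)]] with e^(±iθ/2) = cos(θ/2) ± i·sin(θ/2); θ = 4π/3, cos(θ/2) ≈ -0.5, sin(θ/2) ≈ 0.866025.
With a = amp(|0⟩) = 1/√2 and b = amp(|1⟩) = -(1/√2)i:
new amp(|0⟩) = (-0.5 - 0.866025i)·a = (-1/√8 - 0.6124i)
new amp(|1⟩) = (-0.5 + 0.866025i)·b = (0.6124 + (1/√8)i)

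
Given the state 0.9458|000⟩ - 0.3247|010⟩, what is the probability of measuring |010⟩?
0.1054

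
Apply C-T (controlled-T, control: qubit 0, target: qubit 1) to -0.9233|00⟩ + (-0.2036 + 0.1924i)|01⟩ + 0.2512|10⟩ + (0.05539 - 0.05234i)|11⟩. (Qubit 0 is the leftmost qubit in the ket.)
-0.9233|00⟩ + (-0.2036 + 0.1924i)|01⟩ + 0.2512|10⟩ + (0.07618 + 0.002157i)|11⟩

C-T leaves the control-|0⟩ kets |00⟩, |01⟩ unchanged and applies T to qubit 1 on the control-|1⟩ pair (|10⟩, |11⟩).
T = [[1, 0], [0, (1/√2 + (1/√2)i)]].
With a = amp(|10⟩) = 0.2512 and b = amp(|11⟩) = (0.05539 - 0.05234i):
new amp(|10⟩) = (1)·a = 0.2512
new amp(|11⟩) = (1/√2 + (1/√2)i)·b = (0.07618 + 0.002157i)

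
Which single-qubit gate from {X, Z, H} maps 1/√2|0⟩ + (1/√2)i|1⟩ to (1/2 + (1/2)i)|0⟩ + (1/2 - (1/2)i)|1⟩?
H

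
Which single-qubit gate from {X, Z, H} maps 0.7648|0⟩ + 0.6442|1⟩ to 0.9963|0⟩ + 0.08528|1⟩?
H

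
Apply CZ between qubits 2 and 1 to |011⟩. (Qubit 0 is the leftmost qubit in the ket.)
-|011⟩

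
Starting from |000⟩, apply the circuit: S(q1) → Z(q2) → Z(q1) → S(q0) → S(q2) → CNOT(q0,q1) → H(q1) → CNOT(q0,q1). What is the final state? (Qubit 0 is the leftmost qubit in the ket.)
1/√2|000⟩ + 1/√2|010⟩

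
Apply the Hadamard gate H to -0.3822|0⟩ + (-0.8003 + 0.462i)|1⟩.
(-0.8362 + 0.3267i)|0⟩ + (0.2956 - 0.3267i)|1⟩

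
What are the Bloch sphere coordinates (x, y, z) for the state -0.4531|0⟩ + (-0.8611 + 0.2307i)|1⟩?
(0.7803, -0.2091, -0.5894)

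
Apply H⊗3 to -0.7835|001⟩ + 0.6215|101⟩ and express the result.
-0.05728|000⟩ + 0.05728|001⟩ - 0.05728|010⟩ + 0.05728|011⟩ - 0.4967|100⟩ + 0.4967|101⟩ - 0.4967|110⟩ + 0.4967|111⟩

H⊗3 gives amp(|y⟩) = (1/2√2) Σ_x (−1)^(x·y) amp(|x⟩), where x·y is the number of positions in which both x and y have a 1.
|000⟩: (-0.7835 + 0.6215)/(2√2) = -0.05728
|001⟩: (0.7835 - 0.6215)/(2√2) = 0.05728
|010⟩: (-0.7835 + 0.6215)/(2√2) = -0.05728
|011⟩: (0.7835 - 0.6215)/(2√2) = 0.05728
|100⟩: (-0.7835 - 0.6215)/(2√2) = -0.4967
|101⟩: (0.7835 + 0.6215)/(2√2) = 0.4967
|110⟩: (-0.7835 - 0.6215)/(2√2) = -0.4967
|111⟩: (0.7835 + 0.6215)/(2√2) = 0.4967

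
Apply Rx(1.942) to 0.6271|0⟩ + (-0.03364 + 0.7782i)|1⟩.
(0.9963 + 0.02777i)|0⟩ + (-0.01899 - 0.07837i)|1⟩

Rx(1.942) = [[cos(θ/2), −i·sin(θ/2)], [−i·sin(θ/2), cos(θ/2)]]; θ = 1.942, cos(θ/2) ≈ 0.564474, sin(θ/2) ≈ 0.825451.
With a = amp(|0⟩) = 0.6271 and b = amp(|1⟩) = (-0.03364 + 0.7782i):
new amp(|0⟩) = (0.564474)·a + (-0.825451i)·b = (0.9963 + 0.02777i)
new amp(|1⟩) = (-0.825451i)·a + (0.564474)·b = (-0.01899 - 0.07837i)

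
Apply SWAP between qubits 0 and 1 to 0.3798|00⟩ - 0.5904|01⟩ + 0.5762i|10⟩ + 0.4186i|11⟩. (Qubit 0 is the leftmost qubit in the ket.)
0.3798|00⟩ + 0.5762i|01⟩ - 0.5904|10⟩ + 0.4186i|11⟩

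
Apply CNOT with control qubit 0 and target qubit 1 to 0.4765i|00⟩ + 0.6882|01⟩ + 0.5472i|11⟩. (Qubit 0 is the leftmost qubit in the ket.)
0.4765i|00⟩ + 0.6882|01⟩ + 0.5472i|10⟩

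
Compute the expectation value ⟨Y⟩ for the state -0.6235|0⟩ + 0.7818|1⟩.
0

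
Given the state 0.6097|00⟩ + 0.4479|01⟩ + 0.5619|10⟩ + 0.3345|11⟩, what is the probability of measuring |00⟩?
0.3717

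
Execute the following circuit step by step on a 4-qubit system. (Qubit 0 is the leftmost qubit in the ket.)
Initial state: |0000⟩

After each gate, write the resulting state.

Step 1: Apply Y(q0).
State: i|1000⟩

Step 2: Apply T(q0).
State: (-1/√2 + (1/√2)i)|1000⟩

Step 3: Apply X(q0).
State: (-1/√2 + (1/√2)i)|0000⟩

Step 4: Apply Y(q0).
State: (-1/√2 - (1/√2)i)|1000⟩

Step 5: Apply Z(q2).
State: (-1/√2 - (1/√2)i)|1000⟩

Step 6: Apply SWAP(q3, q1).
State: (-1/√2 - (1/√2)i)|1000⟩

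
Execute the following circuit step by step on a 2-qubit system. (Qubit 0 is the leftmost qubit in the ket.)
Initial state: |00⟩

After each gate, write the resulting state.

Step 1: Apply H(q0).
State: 1/√2|00⟩ + 1/√2|10⟩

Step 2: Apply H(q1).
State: 1/2|00⟩ + 1/2|01⟩ + 1/2|10⟩ + 1/2|11⟩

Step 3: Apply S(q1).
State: 1/2|00⟩ + (1/2)i|01⟩ + 1/2|10⟩ + (1/2)i|11⟩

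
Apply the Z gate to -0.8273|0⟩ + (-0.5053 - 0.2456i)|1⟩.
-0.8273|0⟩ + (0.5053 + 0.2456i)|1⟩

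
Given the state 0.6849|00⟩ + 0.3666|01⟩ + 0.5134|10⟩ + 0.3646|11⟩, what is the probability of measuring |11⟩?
0.1329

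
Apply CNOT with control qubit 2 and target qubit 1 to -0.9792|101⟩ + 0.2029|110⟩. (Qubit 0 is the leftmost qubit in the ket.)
0.2029|110⟩ - 0.9792|111⟩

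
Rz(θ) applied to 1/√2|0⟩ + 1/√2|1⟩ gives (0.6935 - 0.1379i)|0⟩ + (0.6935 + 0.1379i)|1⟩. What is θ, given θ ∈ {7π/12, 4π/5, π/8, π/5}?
π/8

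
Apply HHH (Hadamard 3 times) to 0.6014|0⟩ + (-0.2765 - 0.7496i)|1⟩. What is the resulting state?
(0.2297 - 0.53i)|0⟩ + (0.6208 + 0.53i)|1⟩

H² = I, so H^3 = H: a single Hadamard. With (a, b) = (0.6014, (-0.2765 - 0.7496i)), H gives ((a + b)/√2, (a − b)/√2) = ((0.2297 - 0.53i), (0.6208 + 0.53i)).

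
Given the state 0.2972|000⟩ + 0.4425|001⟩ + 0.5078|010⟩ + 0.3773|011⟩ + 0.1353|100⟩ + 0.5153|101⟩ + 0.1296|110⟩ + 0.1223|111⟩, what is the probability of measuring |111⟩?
0.01496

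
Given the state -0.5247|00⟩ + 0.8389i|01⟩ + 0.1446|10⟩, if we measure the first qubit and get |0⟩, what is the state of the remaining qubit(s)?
-0.5303|0⟩ + 0.8478i|1⟩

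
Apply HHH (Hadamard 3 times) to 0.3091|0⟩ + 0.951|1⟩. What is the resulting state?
0.891|0⟩ - 0.4539|1⟩

H² = I, so H^3 = H: a single Hadamard. With (a, b) = (0.3091, 0.951), H gives ((a + b)/√2, (a − b)/√2) = (0.891, -0.4539).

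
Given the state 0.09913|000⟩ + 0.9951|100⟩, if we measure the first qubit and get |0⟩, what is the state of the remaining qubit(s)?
|00⟩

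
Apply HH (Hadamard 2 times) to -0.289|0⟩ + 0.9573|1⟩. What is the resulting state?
-0.289|0⟩ + 0.9573|1⟩

H² = I, so an even number of Hadamards cancels: H^2 = I and the state is unchanged.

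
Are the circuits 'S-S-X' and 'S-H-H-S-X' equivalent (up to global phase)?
Yes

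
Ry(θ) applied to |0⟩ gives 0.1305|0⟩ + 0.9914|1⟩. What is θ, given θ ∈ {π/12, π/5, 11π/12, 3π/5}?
11π/12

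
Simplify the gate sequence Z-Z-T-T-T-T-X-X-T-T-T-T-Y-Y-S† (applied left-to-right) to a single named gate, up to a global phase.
S†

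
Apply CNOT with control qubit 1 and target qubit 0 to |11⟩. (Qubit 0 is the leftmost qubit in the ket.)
|01⟩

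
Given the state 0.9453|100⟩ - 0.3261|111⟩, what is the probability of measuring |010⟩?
0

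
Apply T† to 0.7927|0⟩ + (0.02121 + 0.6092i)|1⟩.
0.7927|0⟩ + (0.4458 + 0.4158i)|1⟩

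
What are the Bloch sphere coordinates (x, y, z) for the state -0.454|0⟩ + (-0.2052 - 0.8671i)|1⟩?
(0.1863, 0.7873, -0.5879)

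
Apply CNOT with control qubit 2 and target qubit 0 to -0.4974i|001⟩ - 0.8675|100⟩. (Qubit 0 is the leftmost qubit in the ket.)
-0.8675|100⟩ - 0.4974i|101⟩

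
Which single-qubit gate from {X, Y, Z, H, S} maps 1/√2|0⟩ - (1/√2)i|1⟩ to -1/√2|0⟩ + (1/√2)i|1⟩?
Y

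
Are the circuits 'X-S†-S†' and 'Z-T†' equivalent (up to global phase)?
No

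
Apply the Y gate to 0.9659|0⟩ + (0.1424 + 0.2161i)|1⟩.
(0.2161 - 0.1424i)|0⟩ + 0.9659i|1⟩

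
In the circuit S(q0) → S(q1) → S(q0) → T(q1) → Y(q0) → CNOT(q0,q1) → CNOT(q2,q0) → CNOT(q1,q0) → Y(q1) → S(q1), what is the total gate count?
10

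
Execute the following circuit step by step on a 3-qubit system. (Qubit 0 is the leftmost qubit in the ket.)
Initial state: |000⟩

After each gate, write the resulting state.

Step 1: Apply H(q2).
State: 1/√2|000⟩ + 1/√2|001⟩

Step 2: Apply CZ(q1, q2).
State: 1/√2|000⟩ + 1/√2|001⟩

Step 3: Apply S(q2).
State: 1/√2|000⟩ + (1/√2)i|001⟩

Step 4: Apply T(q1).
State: 1/√2|000⟩ + (1/√2)i|001⟩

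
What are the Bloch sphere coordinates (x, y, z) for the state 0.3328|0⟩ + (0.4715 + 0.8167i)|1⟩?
(0.3138, 0.5436, -0.7786)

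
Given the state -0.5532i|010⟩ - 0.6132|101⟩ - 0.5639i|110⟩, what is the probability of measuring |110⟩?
0.318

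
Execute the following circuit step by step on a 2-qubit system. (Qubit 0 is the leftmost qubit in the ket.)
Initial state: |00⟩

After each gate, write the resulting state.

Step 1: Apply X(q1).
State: |01⟩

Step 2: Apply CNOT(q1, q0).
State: |11⟩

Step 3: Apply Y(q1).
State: -i|10⟩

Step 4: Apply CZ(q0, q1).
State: -i|10⟩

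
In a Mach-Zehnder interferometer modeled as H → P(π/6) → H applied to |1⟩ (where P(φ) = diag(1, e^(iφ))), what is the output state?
(0.06699 - 0.25i)|0⟩ + (0.933 + 0.25i)|1⟩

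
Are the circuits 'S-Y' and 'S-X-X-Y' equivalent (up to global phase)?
Yes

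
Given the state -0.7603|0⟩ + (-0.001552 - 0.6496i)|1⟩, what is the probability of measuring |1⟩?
0.422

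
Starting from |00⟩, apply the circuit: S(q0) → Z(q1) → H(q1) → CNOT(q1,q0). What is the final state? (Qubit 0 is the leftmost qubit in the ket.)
1/√2|00⟩ + 1/√2|11⟩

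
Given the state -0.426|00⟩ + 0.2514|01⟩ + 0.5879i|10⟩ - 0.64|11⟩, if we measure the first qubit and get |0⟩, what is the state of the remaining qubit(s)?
-0.8612|0⟩ + 0.5082|1⟩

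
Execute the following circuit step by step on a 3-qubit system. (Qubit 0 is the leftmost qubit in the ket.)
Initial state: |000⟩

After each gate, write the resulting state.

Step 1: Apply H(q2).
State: 1/√2|000⟩ + 1/√2|001⟩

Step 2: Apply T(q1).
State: 1/√2|000⟩ + 1/√2|001⟩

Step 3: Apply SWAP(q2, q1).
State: 1/√2|000⟩ + 1/√2|010⟩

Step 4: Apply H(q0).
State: 1/2|000⟩ + 1/2|010⟩ + 1/2|100⟩ + 1/2|110⟩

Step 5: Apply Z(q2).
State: 1/2|000⟩ + 1/2|010⟩ + 1/2|100⟩ + 1/2|110⟩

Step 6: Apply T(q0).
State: 1/2|000⟩ + 1/2|010⟩ + (1/√8 + (1/√8)i)|100⟩ + (1/√8 + (1/√8)i)|110⟩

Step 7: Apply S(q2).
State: 1/2|000⟩ + 1/2|010⟩ + (1/√8 + (1/√8)i)|100⟩ + (1/√8 + (1/√8)i)|110⟩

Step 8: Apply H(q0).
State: (0.6036 + 0.25i)|000⟩ + (0.6036 + 0.25i)|010⟩ + (0.1036 - 0.25i)|100⟩ + (0.1036 - 0.25i)|110⟩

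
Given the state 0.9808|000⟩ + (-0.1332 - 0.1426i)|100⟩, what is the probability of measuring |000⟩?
0.962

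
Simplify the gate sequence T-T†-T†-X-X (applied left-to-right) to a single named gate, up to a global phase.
T†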